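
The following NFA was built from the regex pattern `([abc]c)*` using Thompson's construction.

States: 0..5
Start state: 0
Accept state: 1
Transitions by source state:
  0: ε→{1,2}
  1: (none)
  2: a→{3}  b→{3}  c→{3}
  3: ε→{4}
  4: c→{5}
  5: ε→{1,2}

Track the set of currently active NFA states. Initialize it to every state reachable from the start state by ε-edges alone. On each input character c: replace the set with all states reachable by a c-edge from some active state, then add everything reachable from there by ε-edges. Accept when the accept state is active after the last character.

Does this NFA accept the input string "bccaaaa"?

Answer: REJECT

Trace:
S₀ = ε-closure({0}) = {0,1,2}
'b' @ 1: {3,4}
'c' @ 2: {1,2,5}  (accept∈set)
'c' @ 3: {3,4}
'a' @ 4: {}  — state set empty
rest 'aaa' ignored (set empty)
end set {} — state 1 not in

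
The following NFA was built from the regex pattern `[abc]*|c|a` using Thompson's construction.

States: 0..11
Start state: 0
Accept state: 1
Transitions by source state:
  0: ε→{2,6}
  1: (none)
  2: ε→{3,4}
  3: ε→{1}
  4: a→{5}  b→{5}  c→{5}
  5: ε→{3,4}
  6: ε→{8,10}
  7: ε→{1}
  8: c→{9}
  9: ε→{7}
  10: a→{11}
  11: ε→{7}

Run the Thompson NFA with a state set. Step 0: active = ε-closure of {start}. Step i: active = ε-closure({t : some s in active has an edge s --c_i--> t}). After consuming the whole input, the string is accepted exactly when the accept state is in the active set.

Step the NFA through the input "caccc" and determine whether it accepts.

Answer: ACCEPT

Steps:
start: ε-closure({0}) = {0,1,2,3,4,6,8,10}
'c' @ 1: {1,3,4,5,7,9}  (accept∈set)
'a' @ 2: {1,3,4,5}  (accept∈set)
'c' @ 3: {1,3,4,5}  (accept∈set)
'c' @ 4: {1,3,4,5}  (accept∈set)
'c' @ 5: {1,3,4,5}  (accept∈set)
final: {1,3,4,5}; accept 1 in set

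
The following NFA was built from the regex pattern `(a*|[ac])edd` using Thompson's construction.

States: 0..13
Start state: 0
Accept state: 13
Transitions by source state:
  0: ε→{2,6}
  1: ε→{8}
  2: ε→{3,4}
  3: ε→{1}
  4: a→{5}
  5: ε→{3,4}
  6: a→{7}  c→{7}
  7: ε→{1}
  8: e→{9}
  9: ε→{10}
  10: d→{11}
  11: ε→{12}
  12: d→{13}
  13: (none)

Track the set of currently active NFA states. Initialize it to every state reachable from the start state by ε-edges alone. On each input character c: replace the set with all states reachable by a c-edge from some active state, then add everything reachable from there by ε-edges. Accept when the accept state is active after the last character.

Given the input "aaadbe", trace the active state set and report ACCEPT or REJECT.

Answer: REJECT

Steps:
S₀ = ε-closure({0}) = {0,1,2,3,4,6,8}
'a' @ 1: {1,3,4,5,7,8}
'a' @ 2: {1,3,4,5,8}
'a' @ 3: {1,3,4,5,8}
'd' @ 4: {}  — state set empty
rest 'be' ignored (set empty)
after full input: {}  (accept=13 not in)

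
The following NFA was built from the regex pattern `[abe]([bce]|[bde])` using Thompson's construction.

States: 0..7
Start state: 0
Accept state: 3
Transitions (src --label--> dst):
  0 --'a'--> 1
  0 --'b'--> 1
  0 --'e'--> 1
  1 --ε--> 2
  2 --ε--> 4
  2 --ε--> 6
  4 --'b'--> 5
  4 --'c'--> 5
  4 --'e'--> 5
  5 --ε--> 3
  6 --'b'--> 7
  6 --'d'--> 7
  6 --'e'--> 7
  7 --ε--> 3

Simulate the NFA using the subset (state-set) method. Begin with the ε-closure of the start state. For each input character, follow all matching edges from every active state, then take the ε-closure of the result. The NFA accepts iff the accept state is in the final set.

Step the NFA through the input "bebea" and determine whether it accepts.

Answer: REJECT

Trace:
start: ε-closure({0}) = {0}
'b' @ 1: {1,2,4,6}
'e' @ 2: {3,5,7}  (accept∈set)
'b' @ 3: {}  — dead — no transitions
rest 'ea' ignored (set empty)
after full input: {}  (accept=3 not in)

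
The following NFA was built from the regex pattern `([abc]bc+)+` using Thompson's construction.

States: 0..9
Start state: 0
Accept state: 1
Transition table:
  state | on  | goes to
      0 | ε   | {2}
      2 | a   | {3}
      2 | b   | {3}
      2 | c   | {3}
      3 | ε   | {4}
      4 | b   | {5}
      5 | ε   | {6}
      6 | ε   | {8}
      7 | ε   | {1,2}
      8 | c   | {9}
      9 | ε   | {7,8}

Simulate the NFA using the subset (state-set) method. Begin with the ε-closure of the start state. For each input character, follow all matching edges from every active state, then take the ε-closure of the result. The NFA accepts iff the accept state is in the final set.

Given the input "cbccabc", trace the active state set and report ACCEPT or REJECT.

Answer: ACCEPT

Steps:
initial (ε-close {0}): {0,2}
'c' @ 1: {3,4}
'b' @ 2: {5,6,8}
'c' @ 3: {1,2,7,8,9}  [accepting]
'c' @ 4: {1,2,3,4,7,8,9}  [accepting]
'a' @ 5: {3,4}
'b' @ 6: {5,6,8}
'c' @ 7: {1,2,7,8,9}  [accepting]
after full input: {1,2,7,8,9}  (accept=1 in)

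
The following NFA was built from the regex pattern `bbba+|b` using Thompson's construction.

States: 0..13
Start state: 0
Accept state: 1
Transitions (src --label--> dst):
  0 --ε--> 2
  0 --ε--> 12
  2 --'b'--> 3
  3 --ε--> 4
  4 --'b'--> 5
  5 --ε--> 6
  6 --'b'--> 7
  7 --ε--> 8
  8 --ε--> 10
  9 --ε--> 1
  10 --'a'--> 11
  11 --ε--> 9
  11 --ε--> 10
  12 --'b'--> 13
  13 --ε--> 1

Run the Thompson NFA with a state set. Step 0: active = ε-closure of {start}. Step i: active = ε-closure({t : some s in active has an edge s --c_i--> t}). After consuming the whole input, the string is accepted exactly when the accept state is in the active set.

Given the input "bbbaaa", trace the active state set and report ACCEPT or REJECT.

Answer: ACCEPT

Steps:
start: ε-closure({0}) = {0,2,12}
'b' @ 1: {1,3,4,13}  [accepting]
'b' @ 2: {5,6}
'b' @ 3: {7,8,10}
'a' @ 4: {1,9,10,11}  [accepting]
'a' @ 5: {1,9,10,11}  [accepting]
'a' @ 6: {1,9,10,11}  [accepting]
after full input: {1,9,10,11}  (accept=1 in)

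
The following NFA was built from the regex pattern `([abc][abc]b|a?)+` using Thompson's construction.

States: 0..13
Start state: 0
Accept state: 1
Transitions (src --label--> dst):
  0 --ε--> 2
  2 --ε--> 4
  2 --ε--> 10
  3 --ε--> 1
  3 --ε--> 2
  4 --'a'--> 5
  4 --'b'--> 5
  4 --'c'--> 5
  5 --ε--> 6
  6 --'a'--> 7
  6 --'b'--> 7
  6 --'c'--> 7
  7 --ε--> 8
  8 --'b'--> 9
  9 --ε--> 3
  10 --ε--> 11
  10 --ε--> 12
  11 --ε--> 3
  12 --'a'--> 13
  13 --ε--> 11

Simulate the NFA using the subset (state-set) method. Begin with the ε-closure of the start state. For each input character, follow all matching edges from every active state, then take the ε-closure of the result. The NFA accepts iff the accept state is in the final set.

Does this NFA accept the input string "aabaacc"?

initial (ε-close {0}): {0,1,2,3,4,10,11,12}
'a' @ 1: {1,2,3,4,5,6,10,11,12,13}  (accept∈set)
'a' @ 2: {1,2,3,4,5,6,7,8,10,11,12,13}  (accept∈set)
'b' @ 3: {1,2,3,4,5,6,7,8,9,10,11,12}  (accept∈set)
'a' @ 4: {1,2,3,4,5,6,7,8,10,11,12,13}  (accept∈set)
'a' @ 5: {1,2,3,4,5,6,7,8,10,11,12,13}  (accept∈set)
'c' @ 6: {5,6,7,8}
'c' @ 7: {7,8}
after full input: {7,8}  (accept=1 not in)

Answer: REJECT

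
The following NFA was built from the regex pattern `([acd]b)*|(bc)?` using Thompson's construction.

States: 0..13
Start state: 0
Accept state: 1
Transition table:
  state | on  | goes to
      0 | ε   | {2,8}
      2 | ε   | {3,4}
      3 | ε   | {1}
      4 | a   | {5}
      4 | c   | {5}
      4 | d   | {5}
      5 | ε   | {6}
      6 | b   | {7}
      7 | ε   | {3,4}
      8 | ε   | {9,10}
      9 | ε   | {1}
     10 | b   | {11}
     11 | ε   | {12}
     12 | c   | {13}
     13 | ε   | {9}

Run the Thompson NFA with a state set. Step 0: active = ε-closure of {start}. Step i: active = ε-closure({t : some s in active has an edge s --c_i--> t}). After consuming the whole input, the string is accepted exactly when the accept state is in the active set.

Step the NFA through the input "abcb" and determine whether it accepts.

Answer: ACCEPT

Trace:
start: ε-closure({0}) = {0,1,2,3,4,8,9,10}
'a' @ 1: {5,6}
'b' @ 2: {1,3,4,7}  [accepting]
'c' @ 3: {5,6}
'b' @ 4: {1,3,4,7}  [accepting]
end set {1,3,4,7} — state 1 in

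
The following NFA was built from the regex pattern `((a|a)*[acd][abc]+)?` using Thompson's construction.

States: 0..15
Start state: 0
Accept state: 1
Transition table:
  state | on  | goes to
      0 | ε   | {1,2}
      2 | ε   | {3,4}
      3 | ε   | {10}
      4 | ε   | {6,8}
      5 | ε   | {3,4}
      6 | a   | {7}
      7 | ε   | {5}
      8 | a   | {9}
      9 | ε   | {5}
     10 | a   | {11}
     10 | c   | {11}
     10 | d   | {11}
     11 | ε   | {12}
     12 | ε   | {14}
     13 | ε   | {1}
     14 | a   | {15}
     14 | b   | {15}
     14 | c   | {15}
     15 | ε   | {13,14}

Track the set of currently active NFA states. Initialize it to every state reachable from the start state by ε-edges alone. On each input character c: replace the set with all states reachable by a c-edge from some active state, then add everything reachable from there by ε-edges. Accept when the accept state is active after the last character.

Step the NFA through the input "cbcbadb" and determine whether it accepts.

start: ε-closure({0}) = {0,1,2,3,4,6,8,10}
'c' @ 1: {11,12,14}
'b' @ 2: {1,13,14,15}  (accept∈set)
'c' @ 3: {1,13,14,15}  (accept∈set)
'b' @ 4: {1,13,14,15}  (accept∈set)
'a' @ 5: {1,13,14,15}  (accept∈set)
'd' @ 6: {}  — no active states
rest 'b' ignored (set empty)
after full input: {}  (accept=1 not in)

Answer: REJECT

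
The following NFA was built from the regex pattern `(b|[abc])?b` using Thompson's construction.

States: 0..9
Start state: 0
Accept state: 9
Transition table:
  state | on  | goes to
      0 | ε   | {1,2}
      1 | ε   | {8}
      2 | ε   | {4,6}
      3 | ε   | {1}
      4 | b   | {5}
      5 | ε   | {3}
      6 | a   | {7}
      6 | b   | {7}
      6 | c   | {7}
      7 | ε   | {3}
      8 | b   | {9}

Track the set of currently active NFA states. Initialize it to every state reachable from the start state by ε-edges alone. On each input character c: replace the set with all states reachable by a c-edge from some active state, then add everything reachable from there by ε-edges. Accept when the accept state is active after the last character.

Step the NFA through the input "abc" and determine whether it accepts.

Answer: REJECT

Steps:
S₀ = ε-closure({0}) = {0,1,2,4,6,8}
'a' @ 1: {1,3,7,8}
'b' @ 2: {9}  (accept∈set)
'c' @ 3: {}  — dead — no transitions
final: {}; accept 9 not in set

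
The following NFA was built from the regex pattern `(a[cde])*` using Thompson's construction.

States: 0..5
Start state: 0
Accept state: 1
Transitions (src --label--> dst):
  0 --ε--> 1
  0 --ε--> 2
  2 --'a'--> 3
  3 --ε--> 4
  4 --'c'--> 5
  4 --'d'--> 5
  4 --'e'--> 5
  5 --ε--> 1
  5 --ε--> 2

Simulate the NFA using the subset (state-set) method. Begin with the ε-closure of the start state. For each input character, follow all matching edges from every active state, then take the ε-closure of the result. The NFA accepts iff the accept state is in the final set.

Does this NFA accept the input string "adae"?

S₀ = ε-closure({0}) = {0,1,2}
'a' @ 1: {3,4}
'd' @ 2: {1,2,5}  ✓accept
'a' @ 3: {3,4}
'e' @ 4: {1,2,5}  ✓accept
after full input: {1,2,5}  (accept=1 in)

Answer: ACCEPT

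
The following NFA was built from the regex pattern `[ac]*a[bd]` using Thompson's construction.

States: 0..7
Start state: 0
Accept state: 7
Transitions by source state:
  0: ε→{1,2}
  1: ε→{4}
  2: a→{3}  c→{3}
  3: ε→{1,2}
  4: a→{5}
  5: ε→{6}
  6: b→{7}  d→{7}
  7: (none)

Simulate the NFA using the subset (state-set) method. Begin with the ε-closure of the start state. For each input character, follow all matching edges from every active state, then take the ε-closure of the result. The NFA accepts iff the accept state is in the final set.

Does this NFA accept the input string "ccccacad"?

initial (ε-close {0}): {0,1,2,4}
'c' @ 1: {1,2,3,4}
'c' @ 2: {1,2,3,4}
'c' @ 3: {1,2,3,4}
'c' @ 4: {1,2,3,4}
'a' @ 5: {1,2,3,4,5,6}
'c' @ 6: {1,2,3,4}
'a' @ 7: {1,2,3,4,5,6}
'd' @ 8: {7}  ✓accept
final: {7}; accept 7 in set

Answer: ACCEPT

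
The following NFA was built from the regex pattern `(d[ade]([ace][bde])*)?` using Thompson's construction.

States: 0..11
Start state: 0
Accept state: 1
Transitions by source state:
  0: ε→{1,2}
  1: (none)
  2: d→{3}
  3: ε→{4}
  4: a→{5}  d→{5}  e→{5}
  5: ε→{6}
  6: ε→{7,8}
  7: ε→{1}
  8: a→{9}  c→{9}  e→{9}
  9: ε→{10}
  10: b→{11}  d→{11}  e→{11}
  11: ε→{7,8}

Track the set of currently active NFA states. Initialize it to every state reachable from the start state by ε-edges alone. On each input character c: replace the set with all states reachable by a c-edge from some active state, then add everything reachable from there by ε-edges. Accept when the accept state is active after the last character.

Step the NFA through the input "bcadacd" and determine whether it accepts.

start: ε-closure({0}) = {0,1,2}
'b' @ 1: {}  — dead — no transitions
rest 'cadacd' ignored (set empty)
final: {}; accept 1 not in set

Answer: REJECT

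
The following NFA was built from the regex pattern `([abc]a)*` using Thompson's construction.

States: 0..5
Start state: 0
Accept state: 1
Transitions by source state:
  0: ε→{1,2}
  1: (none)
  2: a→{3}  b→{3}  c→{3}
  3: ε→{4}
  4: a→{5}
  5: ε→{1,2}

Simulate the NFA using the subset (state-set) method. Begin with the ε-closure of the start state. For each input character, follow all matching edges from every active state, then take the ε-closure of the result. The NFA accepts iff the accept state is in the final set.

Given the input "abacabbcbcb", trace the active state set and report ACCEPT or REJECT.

S₀ = ε-closure({0}) = {0,1,2}
'a' @ 1: {3,4}
'b' @ 2: {}  — state set empty
rest 'acabbcbcb' ignored (set empty)
final: {}; accept 1 not in set

Answer: REJECT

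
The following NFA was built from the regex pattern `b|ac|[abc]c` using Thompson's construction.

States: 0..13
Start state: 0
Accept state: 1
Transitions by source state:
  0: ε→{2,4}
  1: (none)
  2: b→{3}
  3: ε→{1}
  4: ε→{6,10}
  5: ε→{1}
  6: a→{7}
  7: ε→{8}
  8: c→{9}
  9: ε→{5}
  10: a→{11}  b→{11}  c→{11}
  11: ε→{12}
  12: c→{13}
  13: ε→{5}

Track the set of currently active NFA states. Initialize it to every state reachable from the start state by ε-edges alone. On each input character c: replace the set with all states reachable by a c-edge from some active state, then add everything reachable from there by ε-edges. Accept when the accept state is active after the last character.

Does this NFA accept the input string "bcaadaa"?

initial (ε-close {0}): {0,2,4,6,10}
'b' @ 1: {1,3,11,12}  ✓accept
'c' @ 2: {1,5,13}  ✓accept
'a' @ 3: {}  — state set empty
rest 'adaa' ignored (set empty)
after full input: {}  (accept=1 not in)

Answer: REJECT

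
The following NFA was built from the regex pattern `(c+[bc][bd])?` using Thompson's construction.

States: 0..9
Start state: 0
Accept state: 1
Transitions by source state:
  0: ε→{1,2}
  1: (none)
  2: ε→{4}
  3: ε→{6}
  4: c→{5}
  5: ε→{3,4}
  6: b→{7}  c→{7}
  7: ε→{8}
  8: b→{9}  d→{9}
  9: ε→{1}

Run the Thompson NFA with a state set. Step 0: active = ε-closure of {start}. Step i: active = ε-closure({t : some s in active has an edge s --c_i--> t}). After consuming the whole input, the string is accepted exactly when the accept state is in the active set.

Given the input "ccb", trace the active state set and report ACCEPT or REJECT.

S₀ = ε-closure({0}) = {0,1,2,4}
'c' @ 1: {3,4,5,6}
'c' @ 2: {3,4,5,6,7,8}
'b' @ 3: {1,7,8,9}  ✓accept
final: {1,7,8,9}; accept 1 in set

Answer: ACCEPT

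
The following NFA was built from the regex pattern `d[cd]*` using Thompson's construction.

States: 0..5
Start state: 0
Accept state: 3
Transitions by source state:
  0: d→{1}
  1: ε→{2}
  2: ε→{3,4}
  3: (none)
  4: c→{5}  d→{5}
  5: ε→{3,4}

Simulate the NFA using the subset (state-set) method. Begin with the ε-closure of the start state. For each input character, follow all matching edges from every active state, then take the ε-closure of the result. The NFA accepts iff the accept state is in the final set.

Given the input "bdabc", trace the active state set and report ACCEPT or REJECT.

initial (ε-close {0}): {0}
'b' @ 1: {}  — dead — no transitions
rest 'dabc' ignored (set empty)
end set {} — state 3 not in

Answer: REJECT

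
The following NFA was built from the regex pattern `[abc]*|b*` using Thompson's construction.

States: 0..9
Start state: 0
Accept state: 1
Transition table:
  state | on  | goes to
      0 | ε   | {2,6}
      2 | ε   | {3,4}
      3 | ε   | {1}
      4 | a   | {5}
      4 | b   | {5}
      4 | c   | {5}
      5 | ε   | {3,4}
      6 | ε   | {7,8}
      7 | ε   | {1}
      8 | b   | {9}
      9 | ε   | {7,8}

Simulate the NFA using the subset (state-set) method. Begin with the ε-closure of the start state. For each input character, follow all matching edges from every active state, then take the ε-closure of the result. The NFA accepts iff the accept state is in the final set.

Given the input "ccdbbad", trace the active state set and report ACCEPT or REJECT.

Answer: REJECT

Derivation:
S₀ = ε-closure({0}) = {0,1,2,3,4,6,7,8}
'c' @ 1: {1,3,4,5}  [accepting]
'c' @ 2: {1,3,4,5}  [accepting]
'd' @ 3: {}  — no active states
rest 'bbad' ignored (set empty)
final: {}; accept 1 not in set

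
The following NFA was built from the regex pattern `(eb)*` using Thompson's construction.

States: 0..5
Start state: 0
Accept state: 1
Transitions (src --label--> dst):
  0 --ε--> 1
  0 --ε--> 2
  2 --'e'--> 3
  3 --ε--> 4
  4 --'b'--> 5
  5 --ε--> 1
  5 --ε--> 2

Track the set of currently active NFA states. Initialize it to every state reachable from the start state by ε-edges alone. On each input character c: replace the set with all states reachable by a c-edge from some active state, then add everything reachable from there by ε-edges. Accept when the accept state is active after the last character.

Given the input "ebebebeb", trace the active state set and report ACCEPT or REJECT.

start: ε-closure({0}) = {0,1,2}
'e' @ 1: {3,4}
'b' @ 2: {1,2,5}  (accept∈set)
'e' @ 3: {3,4}
'b' @ 4: {1,2,5}  (accept∈set)
'e' @ 5: {3,4}
'b' @ 6: {1,2,5}  (accept∈set)
'e' @ 7: {3,4}
'b' @ 8: {1,2,5}  (accept∈set)
after full input: {1,2,5}  (accept=1 in)

Answer: ACCEPT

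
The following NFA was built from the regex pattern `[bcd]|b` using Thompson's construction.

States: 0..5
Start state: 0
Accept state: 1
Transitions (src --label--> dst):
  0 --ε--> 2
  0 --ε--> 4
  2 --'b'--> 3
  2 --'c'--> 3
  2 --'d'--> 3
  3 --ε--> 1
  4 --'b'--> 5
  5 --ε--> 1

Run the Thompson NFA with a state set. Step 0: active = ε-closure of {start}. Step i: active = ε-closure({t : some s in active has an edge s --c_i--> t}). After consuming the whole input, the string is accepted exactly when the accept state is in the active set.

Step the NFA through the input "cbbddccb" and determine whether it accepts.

S₀ = ε-closure({0}) = {0,2,4}
'c' @ 1: {1,3}  [accepting]
'b' @ 2: {}  — dead — no transitions
rest 'bddccb' ignored (set empty)
final: {}; accept 1 not in set

Answer: REJECT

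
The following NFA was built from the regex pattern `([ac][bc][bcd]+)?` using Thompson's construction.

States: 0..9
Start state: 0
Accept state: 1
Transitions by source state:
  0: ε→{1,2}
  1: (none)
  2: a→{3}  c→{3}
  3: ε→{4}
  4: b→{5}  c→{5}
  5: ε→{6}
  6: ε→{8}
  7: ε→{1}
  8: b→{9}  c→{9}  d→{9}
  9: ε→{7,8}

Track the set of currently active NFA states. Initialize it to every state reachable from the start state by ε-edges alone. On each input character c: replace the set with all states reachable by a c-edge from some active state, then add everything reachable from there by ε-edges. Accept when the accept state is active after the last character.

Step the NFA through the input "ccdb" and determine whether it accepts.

Answer: ACCEPT

Trace:
start: ε-closure({0}) = {0,1,2}
'c' @ 1: {3,4}
'c' @ 2: {5,6,8}
'd' @ 3: {1,7,8,9}  ✓accept
'b' @ 4: {1,7,8,9}  ✓accept
end set {1,7,8,9} — state 1 in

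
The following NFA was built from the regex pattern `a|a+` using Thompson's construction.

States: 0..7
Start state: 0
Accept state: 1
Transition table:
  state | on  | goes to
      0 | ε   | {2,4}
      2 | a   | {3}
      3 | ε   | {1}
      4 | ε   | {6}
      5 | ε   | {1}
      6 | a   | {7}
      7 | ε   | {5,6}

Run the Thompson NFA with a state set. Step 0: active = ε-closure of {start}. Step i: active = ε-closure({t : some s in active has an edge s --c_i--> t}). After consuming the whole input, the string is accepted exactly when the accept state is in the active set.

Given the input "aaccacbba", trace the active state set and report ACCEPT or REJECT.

Answer: REJECT

Trace:
initial (ε-close {0}): {0,2,4,6}
'a' @ 1: {1,3,5,6,7}  (accept∈set)
'a' @ 2: {1,5,6,7}  (accept∈set)
'c' @ 3: {}  — state set empty
rest 'cacbba' ignored (set empty)
after full input: {}  (accept=1 not in)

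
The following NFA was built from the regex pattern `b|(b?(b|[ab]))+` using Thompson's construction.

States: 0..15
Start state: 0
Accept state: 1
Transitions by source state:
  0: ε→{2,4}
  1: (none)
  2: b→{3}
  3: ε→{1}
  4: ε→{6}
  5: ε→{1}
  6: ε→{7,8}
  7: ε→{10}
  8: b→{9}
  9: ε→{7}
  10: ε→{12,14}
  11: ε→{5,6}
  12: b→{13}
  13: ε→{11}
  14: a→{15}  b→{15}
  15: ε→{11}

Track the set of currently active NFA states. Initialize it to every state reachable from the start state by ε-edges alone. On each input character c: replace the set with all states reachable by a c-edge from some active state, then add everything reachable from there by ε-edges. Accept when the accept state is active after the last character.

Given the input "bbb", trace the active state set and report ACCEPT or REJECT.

initial (ε-close {0}): {0,2,4,6,7,8,10,12,14}
'b' @ 1: {1,3,5,6,7,8,9,10,11,12,13,14,15}  [accepting]
'b' @ 2: {1,5,6,7,8,9,10,11,12,13,14,15}  [accepting]
'b' @ 3: {1,5,6,7,8,9,10,11,12,13,14,15}  [accepting]
end set {1,5,6,7,8,9,10,11,12,13,14,15} — state 1 in

Answer: ACCEPT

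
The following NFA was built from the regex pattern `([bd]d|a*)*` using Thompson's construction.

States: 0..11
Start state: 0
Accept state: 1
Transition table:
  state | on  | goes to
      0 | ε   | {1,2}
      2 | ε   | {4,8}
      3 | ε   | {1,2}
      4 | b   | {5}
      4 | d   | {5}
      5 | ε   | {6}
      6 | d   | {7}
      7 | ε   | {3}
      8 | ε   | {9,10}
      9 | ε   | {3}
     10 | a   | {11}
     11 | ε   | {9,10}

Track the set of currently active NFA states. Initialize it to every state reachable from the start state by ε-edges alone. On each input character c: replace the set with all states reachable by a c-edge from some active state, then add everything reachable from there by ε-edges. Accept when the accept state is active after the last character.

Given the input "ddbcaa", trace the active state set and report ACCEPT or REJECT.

initial (ε-close {0}): {0,1,2,3,4,8,9,10}
'd' @ 1: {5,6}
'd' @ 2: {1,2,3,4,7,8,9,10}  [accepting]
'b' @ 3: {5,6}
'c' @ 4: {}  — no active states
rest 'aa' ignored (set empty)
end set {} — state 1 not in

Answer: REJECT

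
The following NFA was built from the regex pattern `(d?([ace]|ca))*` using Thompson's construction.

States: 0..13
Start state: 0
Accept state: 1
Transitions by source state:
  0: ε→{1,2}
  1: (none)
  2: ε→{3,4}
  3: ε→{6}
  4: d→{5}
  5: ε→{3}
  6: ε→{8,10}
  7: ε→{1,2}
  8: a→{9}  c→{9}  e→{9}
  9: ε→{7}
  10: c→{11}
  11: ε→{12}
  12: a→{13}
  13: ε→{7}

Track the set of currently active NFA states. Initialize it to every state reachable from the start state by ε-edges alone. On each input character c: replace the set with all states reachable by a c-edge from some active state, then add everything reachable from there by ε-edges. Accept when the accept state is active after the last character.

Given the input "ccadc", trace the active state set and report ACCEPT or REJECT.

Answer: ACCEPT

Steps:
initial (ε-close {0}): {0,1,2,3,4,6,8,10}
'c' @ 1: {1,2,3,4,6,7,8,9,10,11,12}  ✓accept
'c' @ 2: {1,2,3,4,6,7,8,9,10,11,12}  ✓accept
'a' @ 3: {1,2,3,4,6,7,8,9,10,13}  ✓accept
'd' @ 4: {3,5,6,8,10}
'c' @ 5: {1,2,3,4,6,7,8,9,10,11,12}  ✓accept
final: {1,2,3,4,6,7,8,9,10,11,12}; accept 1 in set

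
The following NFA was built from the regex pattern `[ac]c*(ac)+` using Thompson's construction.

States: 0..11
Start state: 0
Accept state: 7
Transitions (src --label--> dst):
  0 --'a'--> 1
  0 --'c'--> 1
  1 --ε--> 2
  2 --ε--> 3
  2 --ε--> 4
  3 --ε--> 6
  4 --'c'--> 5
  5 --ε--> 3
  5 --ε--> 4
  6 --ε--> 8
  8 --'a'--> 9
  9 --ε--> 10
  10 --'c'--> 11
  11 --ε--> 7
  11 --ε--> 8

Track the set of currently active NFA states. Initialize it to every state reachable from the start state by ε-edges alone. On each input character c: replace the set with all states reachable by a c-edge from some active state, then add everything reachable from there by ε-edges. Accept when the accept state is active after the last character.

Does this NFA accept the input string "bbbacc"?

start: ε-closure({0}) = {0}
'b' @ 1: {}  — no active states
rest 'bbacc' ignored (set empty)
end set {} — state 7 not in

Answer: REJECT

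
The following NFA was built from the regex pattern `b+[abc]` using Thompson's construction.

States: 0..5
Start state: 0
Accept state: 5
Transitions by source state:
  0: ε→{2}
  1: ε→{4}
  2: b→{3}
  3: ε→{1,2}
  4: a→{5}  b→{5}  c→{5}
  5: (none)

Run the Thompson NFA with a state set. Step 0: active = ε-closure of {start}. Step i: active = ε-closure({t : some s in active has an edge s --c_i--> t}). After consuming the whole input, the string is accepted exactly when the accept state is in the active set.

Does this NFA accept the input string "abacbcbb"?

S₀ = ε-closure({0}) = {0,2}
'a' @ 1: {}  — no active states
rest 'bacbcbb' ignored (set empty)
final: {}; accept 5 not in set

Answer: REJECT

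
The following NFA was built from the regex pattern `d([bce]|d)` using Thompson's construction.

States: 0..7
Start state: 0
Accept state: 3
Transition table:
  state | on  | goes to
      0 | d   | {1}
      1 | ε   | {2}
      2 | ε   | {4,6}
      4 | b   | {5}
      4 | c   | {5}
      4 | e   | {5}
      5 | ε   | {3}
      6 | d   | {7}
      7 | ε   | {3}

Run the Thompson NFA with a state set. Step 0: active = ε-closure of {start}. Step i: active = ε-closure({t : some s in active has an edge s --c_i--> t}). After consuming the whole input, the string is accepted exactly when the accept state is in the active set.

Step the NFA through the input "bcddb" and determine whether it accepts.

initial (ε-close {0}): {0}
'b' @ 1: {}  — no active states
rest 'cddb' ignored (set empty)
after full input: {}  (accept=3 not in)

Answer: REJECT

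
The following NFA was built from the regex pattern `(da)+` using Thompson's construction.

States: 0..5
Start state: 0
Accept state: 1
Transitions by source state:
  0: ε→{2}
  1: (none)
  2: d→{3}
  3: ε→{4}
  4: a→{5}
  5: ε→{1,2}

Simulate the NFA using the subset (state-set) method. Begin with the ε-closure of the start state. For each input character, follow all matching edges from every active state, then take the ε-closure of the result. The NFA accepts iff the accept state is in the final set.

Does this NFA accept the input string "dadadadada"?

start: ε-closure({0}) = {0,2}
'd' @ 1: {3,4}
'a' @ 2: {1,2,5}  [accepting]
'd' @ 3: {3,4}
'a' @ 4: {1,2,5}  [accepting]
'd' @ 5: {3,4}
'a' @ 6: {1,2,5}  [accepting]
'd' @ 7: {3,4}
'a' @ 8: {1,2,5}  [accepting]
'd' @ 9: {3,4}
'a' @ 10: {1,2,5}  [accepting]
end set {1,2,5} — state 1 in

Answer: ACCEPT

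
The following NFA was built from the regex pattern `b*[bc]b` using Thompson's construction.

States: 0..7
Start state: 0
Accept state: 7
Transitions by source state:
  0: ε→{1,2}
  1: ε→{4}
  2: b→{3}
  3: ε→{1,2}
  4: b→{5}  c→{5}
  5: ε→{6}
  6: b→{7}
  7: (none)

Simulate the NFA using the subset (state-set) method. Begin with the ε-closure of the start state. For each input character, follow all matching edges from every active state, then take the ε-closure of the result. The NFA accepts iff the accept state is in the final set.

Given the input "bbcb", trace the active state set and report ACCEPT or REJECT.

start: ε-closure({0}) = {0,1,2,4}
'b' @ 1: {1,2,3,4,5,6}
'b' @ 2: {1,2,3,4,5,6,7}  ✓accept
'c' @ 3: {5,6}
'b' @ 4: {7}  ✓accept
end set {7} — state 7 in

Answer: ACCEPT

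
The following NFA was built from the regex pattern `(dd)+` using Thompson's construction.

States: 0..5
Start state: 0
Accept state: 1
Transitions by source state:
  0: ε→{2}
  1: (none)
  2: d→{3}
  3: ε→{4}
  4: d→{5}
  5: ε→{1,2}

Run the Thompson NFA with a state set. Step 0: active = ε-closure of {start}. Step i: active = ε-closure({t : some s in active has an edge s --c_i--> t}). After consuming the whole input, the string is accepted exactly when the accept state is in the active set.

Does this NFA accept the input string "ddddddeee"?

Answer: REJECT

Steps:
S₀ = ε-closure({0}) = {0,2}
'd' @ 1: {3,4}
'd' @ 2: {1,2,5}  ✓accept
'd' @ 3: {3,4}
'd' @ 4: {1,2,5}  ✓accept
'd' @ 5: {3,4}
'd' @ 6: {1,2,5}  ✓accept
'e' @ 7: {}  — state set empty
rest 'ee' ignored (set empty)
after full input: {}  (accept=1 not in)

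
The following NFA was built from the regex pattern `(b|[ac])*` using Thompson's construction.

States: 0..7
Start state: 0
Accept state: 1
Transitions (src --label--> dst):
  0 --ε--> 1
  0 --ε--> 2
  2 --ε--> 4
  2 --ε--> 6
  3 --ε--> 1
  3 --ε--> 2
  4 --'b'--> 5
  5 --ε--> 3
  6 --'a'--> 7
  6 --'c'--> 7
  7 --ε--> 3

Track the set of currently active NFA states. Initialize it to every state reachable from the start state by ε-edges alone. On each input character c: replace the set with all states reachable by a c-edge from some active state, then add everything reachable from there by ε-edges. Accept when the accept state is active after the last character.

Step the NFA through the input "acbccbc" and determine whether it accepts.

Answer: ACCEPT

Trace:
S₀ = ε-closure({0}) = {0,1,2,4,6}
'a' @ 1: {1,2,3,4,6,7}  ✓accept
'c' @ 2: {1,2,3,4,6,7}  ✓accept
'b' @ 3: {1,2,3,4,5,6}  ✓accept
'c' @ 4: {1,2,3,4,6,7}  ✓accept
'c' @ 5: {1,2,3,4,6,7}  ✓accept
'b' @ 6: {1,2,3,4,5,6}  ✓accept
'c' @ 7: {1,2,3,4,6,7}  ✓accept
after full input: {1,2,3,4,6,7}  (accept=1 in)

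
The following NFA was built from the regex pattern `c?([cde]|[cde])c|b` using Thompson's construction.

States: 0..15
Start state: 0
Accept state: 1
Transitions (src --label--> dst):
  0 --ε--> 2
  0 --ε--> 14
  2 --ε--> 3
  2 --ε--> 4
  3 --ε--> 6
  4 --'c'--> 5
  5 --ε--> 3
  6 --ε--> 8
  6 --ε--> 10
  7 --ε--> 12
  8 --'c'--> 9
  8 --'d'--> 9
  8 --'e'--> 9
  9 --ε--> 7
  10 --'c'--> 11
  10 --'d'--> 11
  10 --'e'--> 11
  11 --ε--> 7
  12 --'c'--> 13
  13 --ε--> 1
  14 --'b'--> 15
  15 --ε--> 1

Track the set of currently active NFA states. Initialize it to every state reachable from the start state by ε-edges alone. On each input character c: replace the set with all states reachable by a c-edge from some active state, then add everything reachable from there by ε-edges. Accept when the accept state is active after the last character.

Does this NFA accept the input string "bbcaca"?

Answer: REJECT

Derivation:
start: ε-closure({0}) = {0,2,3,4,6,8,10,14}
'b' @ 1: {1,15}  (accept∈set)
'b' @ 2: {}  — no active states
rest 'caca' ignored (set empty)
after full input: {}  (accept=1 not in)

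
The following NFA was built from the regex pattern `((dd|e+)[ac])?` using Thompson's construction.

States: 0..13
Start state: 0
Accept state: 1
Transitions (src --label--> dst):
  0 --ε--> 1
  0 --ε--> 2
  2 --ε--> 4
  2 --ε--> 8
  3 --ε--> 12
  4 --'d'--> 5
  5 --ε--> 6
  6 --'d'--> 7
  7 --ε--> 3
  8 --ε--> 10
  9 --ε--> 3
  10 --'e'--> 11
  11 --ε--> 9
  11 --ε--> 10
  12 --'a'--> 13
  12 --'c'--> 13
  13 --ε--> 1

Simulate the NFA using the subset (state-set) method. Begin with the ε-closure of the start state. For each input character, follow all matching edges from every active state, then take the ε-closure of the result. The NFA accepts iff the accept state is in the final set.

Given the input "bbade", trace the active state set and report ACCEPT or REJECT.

Answer: REJECT

Derivation:
start: ε-closure({0}) = {0,1,2,4,8,10}
'b' @ 1: {}  — no active states
rest 'bade' ignored (set empty)
final: {}; accept 1 not in set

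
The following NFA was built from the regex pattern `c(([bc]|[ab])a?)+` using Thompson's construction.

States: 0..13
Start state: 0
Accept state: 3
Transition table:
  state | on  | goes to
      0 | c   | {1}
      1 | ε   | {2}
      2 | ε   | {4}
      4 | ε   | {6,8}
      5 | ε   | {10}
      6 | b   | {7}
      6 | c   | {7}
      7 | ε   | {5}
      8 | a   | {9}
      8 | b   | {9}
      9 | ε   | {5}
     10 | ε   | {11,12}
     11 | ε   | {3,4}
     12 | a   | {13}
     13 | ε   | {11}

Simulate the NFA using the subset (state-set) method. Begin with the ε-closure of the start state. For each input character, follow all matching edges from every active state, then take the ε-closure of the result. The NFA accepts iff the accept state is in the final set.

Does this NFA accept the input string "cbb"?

Answer: ACCEPT

Derivation:
initial (ε-close {0}): {0}
'c' @ 1: {1,2,4,6,8}
'b' @ 2: {3,4,5,6,7,8,9,10,11,12}  [accepting]
'b' @ 3: {3,4,5,6,7,8,9,10,11,12}  [accepting]
final: {3,4,5,6,7,8,9,10,11,12}; accept 3 in set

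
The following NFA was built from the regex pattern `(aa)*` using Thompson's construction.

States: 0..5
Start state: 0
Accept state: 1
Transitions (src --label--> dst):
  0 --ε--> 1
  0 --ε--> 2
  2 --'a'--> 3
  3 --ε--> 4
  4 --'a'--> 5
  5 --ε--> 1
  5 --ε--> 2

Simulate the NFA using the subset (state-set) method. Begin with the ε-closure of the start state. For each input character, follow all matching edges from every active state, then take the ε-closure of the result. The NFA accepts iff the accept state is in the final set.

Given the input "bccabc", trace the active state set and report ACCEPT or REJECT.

Answer: REJECT

Steps:
S₀ = ε-closure({0}) = {0,1,2}
'b' @ 1: {}  — state set empty
rest 'ccabc' ignored (set empty)
final: {}; accept 1 not in set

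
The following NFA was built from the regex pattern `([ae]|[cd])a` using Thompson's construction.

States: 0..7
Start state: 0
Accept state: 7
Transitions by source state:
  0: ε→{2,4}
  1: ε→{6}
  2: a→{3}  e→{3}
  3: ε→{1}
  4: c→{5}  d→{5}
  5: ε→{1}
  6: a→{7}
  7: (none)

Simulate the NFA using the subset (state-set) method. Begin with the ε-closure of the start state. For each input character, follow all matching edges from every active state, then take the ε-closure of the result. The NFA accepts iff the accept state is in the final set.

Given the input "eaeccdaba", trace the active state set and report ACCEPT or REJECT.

start: ε-closure({0}) = {0,2,4}
'e' @ 1: {1,3,6}
'a' @ 2: {7}  ✓accept
'e' @ 3: {}  — no active states
rest 'ccdaba' ignored (set empty)
after full input: {}  (accept=7 not in)

Answer: REJECT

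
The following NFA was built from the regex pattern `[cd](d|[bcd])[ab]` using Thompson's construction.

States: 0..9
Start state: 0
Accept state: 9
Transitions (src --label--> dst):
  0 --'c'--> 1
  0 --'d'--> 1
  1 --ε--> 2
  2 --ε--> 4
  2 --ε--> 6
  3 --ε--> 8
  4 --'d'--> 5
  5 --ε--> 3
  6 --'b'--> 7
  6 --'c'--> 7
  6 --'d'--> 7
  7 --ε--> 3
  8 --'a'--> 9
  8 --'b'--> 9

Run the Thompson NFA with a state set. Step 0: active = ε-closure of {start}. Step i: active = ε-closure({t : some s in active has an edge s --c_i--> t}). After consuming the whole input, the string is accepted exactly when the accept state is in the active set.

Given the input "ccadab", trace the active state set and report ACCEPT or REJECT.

initial (ε-close {0}): {0}
'c' @ 1: {1,2,4,6}
'c' @ 2: {3,7,8}
'a' @ 3: {9}  ✓accept
'd' @ 4: {}  — dead — no transitions
rest 'ab' ignored (set empty)
end set {} — state 9 not in

Answer: REJECT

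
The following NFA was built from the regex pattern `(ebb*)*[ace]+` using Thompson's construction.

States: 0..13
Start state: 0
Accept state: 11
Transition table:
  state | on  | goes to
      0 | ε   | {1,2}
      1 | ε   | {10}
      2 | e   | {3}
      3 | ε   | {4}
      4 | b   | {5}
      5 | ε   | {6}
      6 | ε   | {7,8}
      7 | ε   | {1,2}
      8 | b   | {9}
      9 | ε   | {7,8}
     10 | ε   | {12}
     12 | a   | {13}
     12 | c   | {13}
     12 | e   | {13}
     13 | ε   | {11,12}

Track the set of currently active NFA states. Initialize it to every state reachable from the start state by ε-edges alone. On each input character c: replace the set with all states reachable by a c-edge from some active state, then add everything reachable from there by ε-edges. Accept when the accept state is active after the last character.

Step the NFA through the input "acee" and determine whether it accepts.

Answer: ACCEPT

Trace:
initial (ε-close {0}): {0,1,2,10,12}
'a' @ 1: {11,12,13}  (accept∈set)
'c' @ 2: {11,12,13}  (accept∈set)
'e' @ 3: {11,12,13}  (accept∈set)
'e' @ 4: {11,12,13}  (accept∈set)
end set {11,12,13} — state 11 in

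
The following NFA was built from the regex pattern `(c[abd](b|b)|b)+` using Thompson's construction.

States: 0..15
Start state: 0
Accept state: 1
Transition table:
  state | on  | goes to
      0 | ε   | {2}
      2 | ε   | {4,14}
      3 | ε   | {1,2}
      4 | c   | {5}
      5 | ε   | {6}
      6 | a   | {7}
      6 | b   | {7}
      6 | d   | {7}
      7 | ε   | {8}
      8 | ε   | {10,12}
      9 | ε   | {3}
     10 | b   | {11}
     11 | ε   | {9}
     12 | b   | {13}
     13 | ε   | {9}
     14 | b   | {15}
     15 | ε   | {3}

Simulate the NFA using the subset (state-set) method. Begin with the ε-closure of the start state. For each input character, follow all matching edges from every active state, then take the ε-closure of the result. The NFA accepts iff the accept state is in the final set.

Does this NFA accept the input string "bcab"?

initial (ε-close {0}): {0,2,4,14}
'b' @ 1: {1,2,3,4,14,15}  (accept∈set)
'c' @ 2: {5,6}
'a' @ 3: {7,8,10,12}
'b' @ 4: {1,2,3,4,9,11,13,14}  (accept∈set)
after full input: {1,2,3,4,9,11,13,14}  (accept=1 in)

Answer: ACCEPT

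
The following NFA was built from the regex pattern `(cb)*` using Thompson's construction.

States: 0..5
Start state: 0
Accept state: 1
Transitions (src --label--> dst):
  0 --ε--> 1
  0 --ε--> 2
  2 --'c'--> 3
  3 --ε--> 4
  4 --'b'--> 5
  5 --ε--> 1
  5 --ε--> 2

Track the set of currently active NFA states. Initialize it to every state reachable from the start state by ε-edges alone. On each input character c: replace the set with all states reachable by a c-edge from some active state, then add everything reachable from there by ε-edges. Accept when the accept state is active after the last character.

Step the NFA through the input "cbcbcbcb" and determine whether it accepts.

start: ε-closure({0}) = {0,1,2}
'c' @ 1: {3,4}
'b' @ 2: {1,2,5}  [accepting]
'c' @ 3: {3,4}
'b' @ 4: {1,2,5}  [accepting]
'c' @ 5: {3,4}
'b' @ 6: {1,2,5}  [accepting]
'c' @ 7: {3,4}
'b' @ 8: {1,2,5}  [accepting]
after full input: {1,2,5}  (accept=1 in)

Answer: ACCEPT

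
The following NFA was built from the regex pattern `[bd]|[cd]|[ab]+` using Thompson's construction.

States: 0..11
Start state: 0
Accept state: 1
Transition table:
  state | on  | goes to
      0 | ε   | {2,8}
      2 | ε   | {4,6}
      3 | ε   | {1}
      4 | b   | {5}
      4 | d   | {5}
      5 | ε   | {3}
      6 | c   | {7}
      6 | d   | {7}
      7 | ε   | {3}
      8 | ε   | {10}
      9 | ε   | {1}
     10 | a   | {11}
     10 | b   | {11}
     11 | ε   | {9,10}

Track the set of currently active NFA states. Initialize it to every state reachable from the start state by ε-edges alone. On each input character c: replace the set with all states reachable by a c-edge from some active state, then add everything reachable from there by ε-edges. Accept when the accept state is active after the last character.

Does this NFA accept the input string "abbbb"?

Answer: ACCEPT

Steps:
S₀ = ε-closure({0}) = {0,2,4,6,8,10}
'a' @ 1: {1,9,10,11}  [accepting]
'b' @ 2: {1,9,10,11}  [accepting]
'b' @ 3: {1,9,10,11}  [accepting]
'b' @ 4: {1,9,10,11}  [accepting]
'b' @ 5: {1,9,10,11}  [accepting]
after full input: {1,9,10,11}  (accept=1 in)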